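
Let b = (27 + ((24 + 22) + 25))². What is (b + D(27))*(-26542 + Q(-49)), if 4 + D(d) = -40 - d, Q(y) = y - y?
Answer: -253024886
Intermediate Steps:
Q(y) = 0
D(d) = -44 - d (D(d) = -4 + (-40 - d) = -44 - d)
b = 9604 (b = (27 + (46 + 25))² = (27 + 71)² = 98² = 9604)
(b + D(27))*(-26542 + Q(-49)) = (9604 + (-44 - 1*27))*(-26542 + 0) = (9604 + (-44 - 27))*(-26542) = (9604 - 71)*(-26542) = 9533*(-26542) = -253024886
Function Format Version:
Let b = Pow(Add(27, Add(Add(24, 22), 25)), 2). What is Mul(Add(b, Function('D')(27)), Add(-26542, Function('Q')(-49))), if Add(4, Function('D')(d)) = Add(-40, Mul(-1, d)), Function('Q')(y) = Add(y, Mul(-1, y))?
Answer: -253024886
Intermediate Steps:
Function('Q')(y) = 0
Function('D')(d) = Add(-44, Mul(-1, d)) (Function('D')(d) = Add(-4, Add(-40, Mul(-1, d))) = Add(-44, Mul(-1, d)))
b = 9604 (b = Pow(Add(27, Add(46, 25)), 2) = Pow(Add(27, 71), 2) = Pow(98, 2) = 9604)
Mul(Add(b, Function('D')(27)), Add(-26542, Function('Q')(-49))) = Mul(Add(9604, Add(-44, Mul(-1, 27))), Add(-26542, 0)) = Mul(Add(9604, Add(-44, -27)), -26542) = Mul(Add(9604, -71), -26542) = Mul(9533, -26542) = -253024886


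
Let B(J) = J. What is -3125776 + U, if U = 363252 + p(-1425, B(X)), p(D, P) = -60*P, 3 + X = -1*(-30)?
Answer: -2764144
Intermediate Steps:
X = 27 (X = -3 - 1*(-30) = -3 + 30 = 27)
U = 361632 (U = 363252 - 60*27 = 363252 - 1620 = 361632)
-3125776 + U = -3125776 + 361632 = -2764144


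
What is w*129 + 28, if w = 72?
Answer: 9316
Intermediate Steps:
w*129 + 28 = 72*129 + 28 = 9288 + 28 = 9316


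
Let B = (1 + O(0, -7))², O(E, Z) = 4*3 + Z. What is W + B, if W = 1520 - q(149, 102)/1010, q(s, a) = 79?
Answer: 1571481/1010 ≈ 1555.9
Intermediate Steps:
O(E, Z) = 12 + Z
B = 36 (B = (1 + (12 - 7))² = (1 + 5)² = 6² = 36)
W = 1535121/1010 (W = 1520 - 79/1010 = 1535121/1010 ≈ 1519.9)
W + B = 1535121/1010 + 36 = 1571481/1010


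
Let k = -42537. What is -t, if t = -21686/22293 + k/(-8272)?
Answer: -69899159/16764336 ≈ -4.1695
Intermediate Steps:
t = 69899159/16764336 (t = -21686/22293 - 42537/(-8272) = -21686*1/22293 - 42537*(-1/8272) = -21686/22293 + 3867/752 = 69899159/16764336 ≈ 4.1695)
-t = -1*69899159/16764336 = -69899159/16764336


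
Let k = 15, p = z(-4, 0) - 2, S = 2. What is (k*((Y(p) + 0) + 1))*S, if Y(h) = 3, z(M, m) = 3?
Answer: 120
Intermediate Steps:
p = 1 (p = 3 - 2 = 1)
(k*((Y(p) + 0) + 1))*S = (15*((3 + 0) + 1))*2 = (15*(3 + 1))*2 = (15*4)*2 = 60*2 = 120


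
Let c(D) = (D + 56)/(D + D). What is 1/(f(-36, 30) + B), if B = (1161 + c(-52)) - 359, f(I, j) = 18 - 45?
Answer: 26/20149 ≈ 0.0012904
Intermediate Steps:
f(I, j) = -27
c(D) = (56 + D)/(2*D) (c(D) = (56 + D)/((2*D)) = (56 + D)*(1/(2*D)) = (56 + D)/(2*D))
B = 20851/26 (B = (1161 + (1/2)*(56 - 52)/(-52)) - 359 = (1161 + (1/2)*(-1/52)*4) - 359 = (1161 - 1/26) - 359 = 30185/26 - 359 = 20851/26 ≈ 801.96)
1/(f(-36, 30) + B) = 1/(-27 + 20851/26) = 1/(20149/26) = 26/20149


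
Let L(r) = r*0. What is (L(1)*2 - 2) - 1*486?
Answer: -488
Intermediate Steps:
L(r) = 0
(L(1)*2 - 2) - 1*486 = (0*2 - 2) - 1*486 = (0 - 2) - 486 = -2 - 486 = -488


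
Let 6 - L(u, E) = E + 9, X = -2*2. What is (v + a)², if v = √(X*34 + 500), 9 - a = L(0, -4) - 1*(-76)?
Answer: 4988 - 272*√91 ≈ 2393.3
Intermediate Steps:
X = -4
L(u, E) = -3 - E (L(u, E) = 6 - (E + 9) = 6 - (9 + E) = 6 + (-9 - E) = -3 - E)
a = -68 (a = 9 - ((-3 - 1*(-4)) - 1*(-76)) = 9 - ((-3 + 4) + 76) = 9 - (1 + 76) = 9 - 1*77 = 9 - 77 = -68)
v = 2*√91 (v = √(-4*34 + 500) = √(-136 + 500) = √364 = 2*√91 ≈ 19.079)
(v + a)² = (2*√91 - 68)² = (-68 + 2*√91)²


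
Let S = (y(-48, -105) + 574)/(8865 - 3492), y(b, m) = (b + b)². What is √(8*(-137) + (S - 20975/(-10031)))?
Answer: I*√352481910410961681/17965521 ≈ 33.047*I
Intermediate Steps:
y(b, m) = 4*b² (y(b, m) = (2*b)² = 4*b²)
S = 9790/5373 (S = (4*(-48)² + 574)/(8865 - 3492) = (4*2304 + 574)/5373 = (9216 + 574)*(1/5373) = 9790*(1/5373) = 9790/5373 ≈ 1.8221)
√(8*(-137) + (S - 20975/(-10031))) = √(8*(-137) + (9790/5373 - 20975/(-10031))) = √(-1096 + (9790/5373 - 20975*(-1/10031))) = √(-1096 + (9790/5373 + 20975/10031)) = √(-1096 + 210902165/53896563) = √(-58859730883/53896563) = I*√352481910410961681/17965521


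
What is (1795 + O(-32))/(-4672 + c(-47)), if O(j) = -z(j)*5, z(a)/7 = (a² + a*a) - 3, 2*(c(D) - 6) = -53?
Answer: 27912/1877 ≈ 14.871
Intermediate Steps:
c(D) = -41/2 (c(D) = 6 + (½)*(-53) = 6 - 53/2 = -41/2)
z(a) = -21 + 14*a² (z(a) = 7*((a² + a*a) - 3) = 7*((a² + a²) - 3) = 7*(2*a² - 3) = 7*(-3 + 2*a²) = -21 + 14*a²)
O(j) = 105 - 70*j² (O(j) = -(-21 + 14*j²)*5 = (21 - 14*j²)*5 = 105 - 70*j²)
(1795 + O(-32))/(-4672 + c(-47)) = (1795 + (105 - 70*(-32)²))/(-4672 - 41/2) = (1795 + (105 - 70*1024))/(-9385/2) = (1795 + (105 - 71680))*(-2/9385) = (1795 - 71575)*(-2/9385) = -69780*(-2/9385) = 27912/1877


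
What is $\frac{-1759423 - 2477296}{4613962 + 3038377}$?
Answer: $- \frac{4236719}{7652339} \approx -0.55365$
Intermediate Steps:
$\frac{-1759423 - 2477296}{4613962 + 3038377} = - \frac{4236719}{7652339}$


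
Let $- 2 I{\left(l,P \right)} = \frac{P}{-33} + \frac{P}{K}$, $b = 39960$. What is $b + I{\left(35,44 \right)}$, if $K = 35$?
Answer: $\frac{4195804}{105} \approx 39960.0$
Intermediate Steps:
$I{\left(l,P \right)} = \frac{P}{1155}$ ($I{\left(l,P \right)} = - \frac{\frac{P}{-33} + \frac{P}{35}}{2} = - \frac{P \left(- \frac{1}{33}\right) + P \frac{1}{35}}{2} = - \frac{- \frac{P}{33} + \frac{P}{35}}{2} = - \frac{\left(- \frac{2}{1155}\right) P}{2} = \frac{P}{1155}$)
$b + I{\left(35,44 \right)} = 39960 + \frac{1}{1155} \cdot 44 = 39960 + \frac{4}{105} = \frac{4195804}{105}$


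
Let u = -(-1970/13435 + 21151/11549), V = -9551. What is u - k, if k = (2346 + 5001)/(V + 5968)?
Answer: 40665351288/111188240029 ≈ 0.36573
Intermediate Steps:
k = -7347/3583 (k = (2346 + 5001)/(-9551 + 5968) = 7347/(-3583) = 7347*(-1/3583) = -7347/3583 ≈ -2.0505)
u = -52282431/31032163 (u = -(-1970*1/13435 + 21151*(1/11549)) = -(-394/2687 + 21151/11549) = -1*52282431/31032163 = -52282431/31032163 ≈ -1.6848)
u - k = -52282431/31032163 - 1*(-7347/3583) = -52282431/31032163 + 7347/3583 = 40665351288/111188240029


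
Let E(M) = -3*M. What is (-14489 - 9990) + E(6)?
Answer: -24497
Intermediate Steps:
(-14489 - 9990) + E(6) = (-14489 - 9990) - 3*6 = -24479 - 18 = -24497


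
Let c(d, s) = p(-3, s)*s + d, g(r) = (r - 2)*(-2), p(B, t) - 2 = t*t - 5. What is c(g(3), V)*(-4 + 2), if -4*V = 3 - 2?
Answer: 81/32 ≈ 2.5313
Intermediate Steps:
p(B, t) = -3 + t² (p(B, t) = 2 + (t*t - 5) = 2 + (t² - 5) = 2 + (-5 + t²) = -3 + t²)
V = -¼ (V = -(3 - 2)/4 = -¼*1 = -¼ ≈ -0.25000)
g(r) = 4 - 2*r (g(r) = (-2 + r)*(-2) = 4 - 2*r)
c(d, s) = d + s*(-3 + s²) (c(d, s) = (-3 + s²)*s + d = s*(-3 + s²) + d = d + s*(-3 + s²))
c(g(3), V)*(-4 + 2) = ((4 - 2*3) - (-3 + (-¼)²)/4)*(-4 + 2) = ((4 - 6) - (-3 + 1/16)/4)*(-2) = (-2 - ¼*(-47/16))*(-2) = (-2 + 47/64)*(-2) = -81/64*(-2) = 81/32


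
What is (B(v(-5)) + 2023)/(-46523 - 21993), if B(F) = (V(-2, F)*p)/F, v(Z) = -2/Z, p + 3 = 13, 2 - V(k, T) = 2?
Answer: -289/9788 ≈ -0.029526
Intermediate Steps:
V(k, T) = 0 (V(k, T) = 2 - 1*2 = 2 - 2 = 0)
p = 10 (p = -3 + 13 = 10)
B(F) = 0 (B(F) = (0*10)/F = 0/F = 0)
(B(v(-5)) + 2023)/(-46523 - 21993) = (0 + 2023)/(-46523 - 21993) = 2023/(-68516) = 2023*(-1/68516) = -289/9788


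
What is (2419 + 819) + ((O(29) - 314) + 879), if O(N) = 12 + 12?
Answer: 3827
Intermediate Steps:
O(N) = 24
(2419 + 819) + ((O(29) - 314) + 879) = (2419 + 819) + ((24 - 314) + 879) = 3238 + (-290 + 879) = 3238 + 589 = 3827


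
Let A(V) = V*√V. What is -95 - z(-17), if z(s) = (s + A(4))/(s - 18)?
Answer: -3334/35 ≈ -95.257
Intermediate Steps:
A(V) = V^(3/2)
z(s) = (8 + s)/(-18 + s) (z(s) = (s + 4^(3/2))/(s - 18) = (s + 8)/(-18 + s) = (8 + s)/(-18 + s))
-95 - z(-17) = -95 - (8 - 17)/(-18 - 17) = -95 - (-9)/(-35) = -95 - (-1)*(-9)/35 = -95 - 1*9/35 = -95 - 9/35 = -3334/35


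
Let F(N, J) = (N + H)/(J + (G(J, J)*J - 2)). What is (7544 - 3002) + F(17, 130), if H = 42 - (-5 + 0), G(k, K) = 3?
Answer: 1176410/259 ≈ 4542.1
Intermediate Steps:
H = 47 (H = 42 - (-5) = 42 - 1*(-5) = 42 + 5 = 47)
F(N, J) = (47 + N)/(-2 + 4*J) (F(N, J) = (N + 47)/(J + (3*J - 2)) = (47 + N)/(J + (-2 + 3*J)) = (47 + N)/(-2 + 4*J))
(7544 - 3002) + F(17, 130) = (7544 - 3002) + (47 + 17)/(2*(-1 + 2*130)) = 4542 + (1/2)*64/(-1 + 260) = 4542 + (1/2)*64/259 = 4542 + (1/2)*(1/259)*64 = 4542 + 32/259 = 1176410/259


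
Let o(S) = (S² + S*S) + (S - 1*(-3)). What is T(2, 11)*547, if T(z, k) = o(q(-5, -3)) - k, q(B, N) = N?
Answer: 3829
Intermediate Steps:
o(S) = 3 + S + 2*S² (o(S) = (S² + S²) + (S + 3) = 2*S² + (3 + S) = 3 + S + 2*S²)
T(z, k) = 18 - k (T(z, k) = (3 - 3 + 2*(-3)²) - k = (3 - 3 + 2*9) - k = (3 - 3 + 18) - k = 18 - k)
T(2, 11)*547 = (18 - 1*11)*547 = (18 - 11)*547 = 7*547 = 3829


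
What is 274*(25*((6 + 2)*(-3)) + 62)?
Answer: -147412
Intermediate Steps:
274*(25*((6 + 2)*(-3)) + 62) = 274*(25*(8*(-3)) + 62) = 274*(25*(-24) + 62) = 274*(-600 + 62) = 274*(-538) = -147412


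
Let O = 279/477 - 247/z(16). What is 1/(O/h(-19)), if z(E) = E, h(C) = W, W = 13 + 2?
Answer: -2544/2519 ≈ -1.0099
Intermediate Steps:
W = 15
h(C) = 15
O = -12595/848 (O = 279/477 - 247/16 = 279*(1/477) - 247*1/16 = 31/53 - 247/16 = -12595/848 ≈ -14.853)
1/(O/h(-19)) = 1/(-12595/848/15) = 1/(-12595/848*1/15) = 1/(-2519/2544) = -2544/2519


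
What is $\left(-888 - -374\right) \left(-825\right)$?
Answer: $424050$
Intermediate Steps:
$\left(-888 - -374\right) \left(-825\right) = \left(-888 + 374\right) \left(-825\right) = \left(-514\right) \left(-825\right) = 424050$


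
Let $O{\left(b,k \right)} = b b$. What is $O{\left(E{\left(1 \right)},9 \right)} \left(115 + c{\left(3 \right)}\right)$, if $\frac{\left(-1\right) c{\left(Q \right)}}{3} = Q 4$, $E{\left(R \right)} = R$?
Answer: $79$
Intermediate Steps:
$c{\left(Q \right)} = - 12 Q$ ($c{\left(Q \right)} = - 3 Q 4 = - 3 \cdot 4 Q = - 12 Q$)
$O{\left(b,k \right)} = b^{2}$
$O{\left(E{\left(1 \right)},9 \right)} \left(115 + c{\left(3 \right)}\right) = 1^{2} \left(115 - 36\right) = 1 \left(115 - 36\right) = 1 \cdot 79 = 79$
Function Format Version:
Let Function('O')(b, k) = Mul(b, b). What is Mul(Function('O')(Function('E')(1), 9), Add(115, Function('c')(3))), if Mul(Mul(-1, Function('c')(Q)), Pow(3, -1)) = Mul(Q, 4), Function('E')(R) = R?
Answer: 79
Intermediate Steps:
Function('c')(Q) = Mul(-12, Q) (Function('c')(Q) = Mul(-3, Mul(Q, 4)) = Mul(-3, Mul(4, Q)) = Mul(-12, Q))
Function('O')(b, k) = Pow(b, 2)
Mul(Function('O')(Function('E')(1), 9), Add(115, Function('c')(3))) = Mul(Pow(1, 2), Add(115, Mul(-12, 3))) = Mul(1, Add(115, -36)) = Mul(1, 79) = 79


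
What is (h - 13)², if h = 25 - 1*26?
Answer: 196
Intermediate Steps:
h = -1 (h = 25 - 26 = -1)
(h - 13)² = (-1 - 13)² = (-14)² = 196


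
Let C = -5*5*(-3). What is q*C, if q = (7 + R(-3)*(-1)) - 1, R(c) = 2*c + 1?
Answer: 825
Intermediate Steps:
R(c) = 1 + 2*c
C = 75 (C = -25*(-3) = 75)
q = 11 (q = (7 + (1 + 2*(-3))*(-1)) - 1 = (7 + (1 - 6)*(-1)) - 1 = (7 - 5*(-1)) - 1 = (7 + 5) - 1 = 12 - 1 = 11)
q*C = 11*75 = 825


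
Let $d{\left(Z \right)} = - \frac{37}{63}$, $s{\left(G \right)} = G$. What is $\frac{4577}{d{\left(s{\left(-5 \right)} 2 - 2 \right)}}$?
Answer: $- \frac{288351}{37} \approx -7793.3$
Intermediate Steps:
$d{\left(Z \right)} = - \frac{37}{63}$ ($d{\left(Z \right)} = \left(-37\right) \frac{1}{63} = - \frac{37}{63}$)
$\frac{4577}{d{\left(s{\left(-5 \right)} 2 - 2 \right)}} = \frac{4577}{- \frac{37}{63}} = 4577 \left(- \frac{63}{37}\right) = - \frac{288351}{37}$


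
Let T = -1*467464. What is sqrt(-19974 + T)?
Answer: I*sqrt(487438) ≈ 698.17*I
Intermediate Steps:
T = -467464
sqrt(-19974 + T) = sqrt(-19974 - 467464) = sqrt(-487438) = I*sqrt(487438)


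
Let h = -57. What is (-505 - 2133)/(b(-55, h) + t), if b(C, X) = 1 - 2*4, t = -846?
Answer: 2638/853 ≈ 3.0926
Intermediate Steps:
b(C, X) = -7 (b(C, X) = 1 - 8 = -7)
(-505 - 2133)/(b(-55, h) + t) = (-505 - 2133)/(-7 - 846) = -2638/(-853) = -2638*(-1/853) = 2638/853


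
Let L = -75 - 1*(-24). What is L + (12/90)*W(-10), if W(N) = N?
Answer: -157/3 ≈ -52.333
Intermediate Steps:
L = -51 (L = -75 + 24 = -51)
L + (12/90)*W(-10) = -51 + (12/90)*(-10) = -51 + (12*(1/90))*(-10) = -51 + (2/15)*(-10) = -51 - 4/3 = -157/3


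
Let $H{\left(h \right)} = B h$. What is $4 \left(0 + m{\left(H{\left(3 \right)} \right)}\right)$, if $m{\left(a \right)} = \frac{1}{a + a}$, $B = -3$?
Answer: $- \frac{2}{9} \approx -0.22222$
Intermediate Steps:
$H{\left(h \right)} = - 3 h$
$m{\left(a \right)} = \frac{1}{2 a}$
$4 \left(0 + m{\left(H{\left(3 \right)} \right)}\right) = 4 \left(0 + \frac{1}{2 \left(\left(-3\right) 3\right)}\right) = 4 \left(0 + \frac{1}{2 \left(-9\right)}\right) = 4 \left(0 + \frac{1}{2} \left(- \frac{1}{9}\right)\right) = 4 \left(0 - \frac{1}{18}\right) = 4 \left(- \frac{1}{18}\right) = - \frac{2}{9}$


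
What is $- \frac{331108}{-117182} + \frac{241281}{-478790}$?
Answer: $\frac{5009900353}{2157906530} \approx 2.3216$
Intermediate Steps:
$- \frac{331108}{-117182} + \frac{241281}{-478790} = \left(-331108\right) \left(- \frac{1}{117182}\right) + 241281 \left(- \frac{1}{478790}\right) = \frac{165554}{58591} - \frac{241281}{478790} = \frac{5009900353}{2157906530}$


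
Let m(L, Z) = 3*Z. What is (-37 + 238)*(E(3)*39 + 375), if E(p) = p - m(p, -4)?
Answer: 192960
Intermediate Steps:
E(p) = 12 + p (E(p) = p - 3*(-4) = p - 1*(-12) = p + 12 = 12 + p)
(-37 + 238)*(E(3)*39 + 375) = (-37 + 238)*((12 + 3)*39 + 375) = 201*(15*39 + 375) = 201*(585 + 375) = 201*960 = 192960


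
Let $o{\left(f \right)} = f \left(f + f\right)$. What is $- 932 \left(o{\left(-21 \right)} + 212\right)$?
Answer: $-1019608$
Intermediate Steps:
$o{\left(f \right)} = 2 f^{2}$ ($o{\left(f \right)} = f 2 f = 2 f^{2}$)
$- 932 \left(o{\left(-21 \right)} + 212\right) = - 932 \left(2 \left(-21\right)^{2} + 212\right) = - 932 \left(2 \cdot 441 + 212\right) = - 932 \left(882 + 212\right) = \left(-932\right) 1094 = -1019608$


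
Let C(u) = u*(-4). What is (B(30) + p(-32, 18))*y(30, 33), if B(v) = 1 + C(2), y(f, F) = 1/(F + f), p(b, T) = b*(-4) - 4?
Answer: 13/7 ≈ 1.8571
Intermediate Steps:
p(b, T) = -4 - 4*b (p(b, T) = -4*b - 4 = -4 - 4*b)
C(u) = -4*u
B(v) = -7 (B(v) = 1 - 4*2 = 1 - 8 = -7)
(B(30) + p(-32, 18))*y(30, 33) = (-7 + (-4 - 4*(-32)))/(33 + 30) = (-7 + (-4 + 128))/63 = (-7 + 124)*(1/63) = 117*(1/63) = 13/7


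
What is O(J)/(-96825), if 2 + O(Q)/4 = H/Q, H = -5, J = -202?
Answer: 266/3259775 ≈ 8.1601e-5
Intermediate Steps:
O(Q) = -8 - 20/Q (O(Q) = -8 + 4*(-5/Q) = -8 - 20/Q)
O(J)/(-96825) = (-8 - 20/(-202))/(-96825) = (-8 - 20*(-1/202))*(-1/96825) = (-8 + 10/101)*(-1/96825) = -798/101*(-1/96825) = 266/3259775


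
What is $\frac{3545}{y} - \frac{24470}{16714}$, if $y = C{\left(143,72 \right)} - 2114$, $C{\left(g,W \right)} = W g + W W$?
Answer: $- \frac{133907445}{111699662} \approx -1.1988$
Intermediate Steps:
$C{\left(g,W \right)} = W^{2} + W g$ ($C{\left(g,W \right)} = W g + W^{2} = W^{2} + W g$)
$y = 13366$ ($y = 72 \left(72 + 143\right) - 2114 = 72 \cdot 215 - 2114 = 15480 - 2114 = 13366$)
$\frac{3545}{y} - \frac{24470}{16714} = \frac{3545}{13366} - \frac{24470}{16714} = 3545 \cdot \frac{1}{13366} - \frac{12235}{8357} = \frac{3545}{13366} - \frac{12235}{8357} = - \frac{133907445}{111699662}$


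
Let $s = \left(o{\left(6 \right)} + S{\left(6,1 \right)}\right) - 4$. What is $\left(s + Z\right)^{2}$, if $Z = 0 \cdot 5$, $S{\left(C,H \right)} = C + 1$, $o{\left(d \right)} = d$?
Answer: $81$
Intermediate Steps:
$S{\left(C,H \right)} = 1 + C$
$s = 9$ ($s = \left(6 + \left(1 + 6\right)\right) - 4 = \left(6 + 7\right) - 4 = 13 - 4 = 9$)
$Z = 0$
$\left(s + Z\right)^{2} = \left(9 + 0\right)^{2} = 9^{2} = 81$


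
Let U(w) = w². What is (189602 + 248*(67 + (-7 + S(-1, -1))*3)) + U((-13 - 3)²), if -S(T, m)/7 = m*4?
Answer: 287378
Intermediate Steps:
S(T, m) = -28*m (S(T, m) = -7*m*4 = -28*m)
(189602 + 248*(67 + (-7 + S(-1, -1))*3)) + U((-13 - 3)²) = (189602 + 248*(67 + (-7 - 28*(-1))*3)) + ((-13 - 3)²)² = (189602 + 248*(67 + (-7 + 28)*3)) + ((-16)²)² = (189602 + 248*(67 + 21*3)) + 256² = (189602 + 248*(67 + 63)) + 65536 = (189602 + 248*130) + 65536 = (189602 + 32240) + 65536 = 221842 + 65536 = 287378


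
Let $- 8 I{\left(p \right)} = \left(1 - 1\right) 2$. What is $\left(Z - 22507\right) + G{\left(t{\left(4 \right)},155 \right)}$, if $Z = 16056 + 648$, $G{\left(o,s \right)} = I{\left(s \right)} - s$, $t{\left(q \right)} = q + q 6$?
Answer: $-5958$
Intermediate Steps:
$t{\left(q \right)} = 7 q$ ($t{\left(q \right)} = q + 6 q = 7 q$)
$I{\left(p \right)} = 0$ ($I{\left(p \right)} = - \frac{\left(1 - 1\right) 2}{8} = - \frac{0 \cdot 2}{8} = \left(- \frac{1}{8}\right) 0 = 0$)
$G{\left(o,s \right)} = - s$ ($G{\left(o,s \right)} = 0 - s = - s$)
$Z = 16704$
$\left(Z - 22507\right) + G{\left(t{\left(4 \right)},155 \right)} = \left(16704 - 22507\right) - 155 = -5803 - 155 = -5958$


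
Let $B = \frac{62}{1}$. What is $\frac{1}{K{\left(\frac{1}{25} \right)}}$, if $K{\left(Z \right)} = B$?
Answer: $\frac{1}{62} \approx 0.016129$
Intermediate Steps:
$B = 62$ ($B = 62 \cdot 1 = 62$)
$K{\left(Z \right)} = 62$
$\frac{1}{K{\left(\frac{1}{25} \right)}} = \frac{1}{62}$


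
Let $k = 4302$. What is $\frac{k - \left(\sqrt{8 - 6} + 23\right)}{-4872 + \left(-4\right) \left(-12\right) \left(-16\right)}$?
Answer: $- \frac{4279}{5640} + \frac{\sqrt{2}}{5640} \approx -0.75844$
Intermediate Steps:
$\frac{k - \left(\sqrt{8 - 6} + 23\right)}{-4872 + \left(-4\right) \left(-12\right) \left(-16\right)} = \frac{4302 - \left(\sqrt{8 - 6} + 23\right)}{-4872 + \left(-4\right) \left(-12\right) \left(-16\right)} = \frac{4302 - \left(\sqrt{2} + 23\right)}{-4872 + 48 \left(-16\right)} = \frac{4302 - \left(23 + \sqrt{2}\right)}{-4872 - 768} = \frac{4302 - \left(23 + \sqrt{2}\right)}{-5640} = \left(4279 - \sqrt{2}\right) \left(- \frac{1}{5640}\right) = - \frac{4279}{5640} + \frac{\sqrt{2}}{5640}$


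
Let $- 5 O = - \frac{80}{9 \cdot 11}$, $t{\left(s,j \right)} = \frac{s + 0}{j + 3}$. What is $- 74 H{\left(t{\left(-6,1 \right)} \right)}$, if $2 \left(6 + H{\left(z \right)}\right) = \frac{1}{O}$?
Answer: $\frac{3441}{16} \approx 215.06$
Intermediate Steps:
$t{\left(s,j \right)} = \frac{s}{3 + j}$
$O = \frac{16}{99}$ ($O = - \frac{\left(-80\right) \frac{1}{9 \cdot 11}}{5} = - \frac{\left(-80\right) \frac{1}{99}}{5} = \left(- \frac{1}{5}\right) \left(- \frac{80}{99}\right) = \frac{16}{99} \approx 0.16162$)
$H{\left(z \right)} = - \frac{93}{32}$ ($H{\left(z \right)} = -6 + \frac{1}{2 \cdot \frac{16}{99}} = -6 + \frac{1}{2} \cdot \frac{99}{16} = -6 + \frac{99}{32} = - \frac{93}{32}$)
$- 74 H{\left(t{\left(-6,1 \right)} \right)} = \left(-74\right) \left(- \frac{93}{32}\right) = \frac{3441}{16}$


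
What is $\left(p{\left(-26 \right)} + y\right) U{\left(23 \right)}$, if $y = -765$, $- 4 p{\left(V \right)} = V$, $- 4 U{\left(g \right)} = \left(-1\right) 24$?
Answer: $-4551$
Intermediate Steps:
$U{\left(g \right)} = 6$ ($U{\left(g \right)} = - \frac{\left(-1\right) 24}{4} = \left(- \frac{1}{4}\right) \left(-24\right) = 6$)
$p{\left(V \right)} = - \frac{V}{4}$
$\left(p{\left(-26 \right)} + y\right) U{\left(23 \right)} = \left(\left(- \frac{1}{4}\right) \left(-26\right) - 765\right) 6 = \left(\frac{13}{2} - 765\right) 6 = \left(- \frac{1517}{2}\right) 6 = -4551$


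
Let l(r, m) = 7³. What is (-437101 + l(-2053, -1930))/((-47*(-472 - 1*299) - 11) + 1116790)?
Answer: -218379/576508 ≈ -0.37880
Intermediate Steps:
l(r, m) = 343
(-437101 + l(-2053, -1930))/((-47*(-472 - 1*299) - 11) + 1116790) = (-437101 + 343)/((-47*(-472 - 1*299) - 11) + 1116790) = -436758/((-47*(-472 - 299) - 11) + 1116790) = -436758/((-47*(-771) - 11) + 1116790) = -436758/((36237 - 11) + 1116790) = -436758/(36226 + 1116790) = -436758/1153016 = -436758*1/1153016 = -218379/576508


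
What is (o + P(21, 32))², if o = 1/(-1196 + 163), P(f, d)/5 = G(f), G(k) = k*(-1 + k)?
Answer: 4705858151401/1067089 ≈ 4.4100e+6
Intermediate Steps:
P(f, d) = 5*f*(-1 + f) (P(f, d) = 5*(f*(-1 + f)) = 5*f*(-1 + f))
o = -1/1033 (o = 1/(-1033) = -1/1033 ≈ -0.00096805)
(o + P(21, 32))² = (-1/1033 + 5*21*(-1 + 21))² = (-1/1033 + 5*21*20)² = (-1/1033 + 2100)² = (2169299/1033)² = 4705858151401/1067089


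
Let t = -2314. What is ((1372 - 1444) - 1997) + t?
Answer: -4383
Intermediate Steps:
((1372 - 1444) - 1997) + t = ((1372 - 1444) - 1997) - 2314 = (-72 - 1997) - 2314 = -2069 - 2314 = -4383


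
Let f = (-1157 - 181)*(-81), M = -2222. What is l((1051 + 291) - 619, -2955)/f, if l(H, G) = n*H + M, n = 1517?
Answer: 1094569/108378 ≈ 10.100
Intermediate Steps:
l(H, G) = -2222 + 1517*H (l(H, G) = 1517*H - 2222 = -2222 + 1517*H)
f = 108378 (f = -1338*(-81) = 108378)
l((1051 + 291) - 619, -2955)/f = (-2222 + 1517*((1051 + 291) - 619))/108378 = (-2222 + 1517*(1342 - 619))*(1/108378) = (-2222 + 1517*723)*(1/108378) = (-2222 + 1096791)*(1/108378) = 1094569*(1/108378) = 1094569/108378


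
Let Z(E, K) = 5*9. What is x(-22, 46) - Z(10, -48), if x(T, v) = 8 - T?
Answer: -15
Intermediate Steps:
Z(E, K) = 45
x(-22, 46) - Z(10, -48) = (8 - 1*(-22)) - 1*45 = (8 + 22) - 45 = 30 - 45 = -15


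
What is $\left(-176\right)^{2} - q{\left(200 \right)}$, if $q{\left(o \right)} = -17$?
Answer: $30993$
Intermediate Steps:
$\left(-176\right)^{2} - q{\left(200 \right)} = \left(-176\right)^{2} - -17 = 30976 + 17 = 30993$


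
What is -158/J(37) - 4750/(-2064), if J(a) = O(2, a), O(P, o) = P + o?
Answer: -23477/13416 ≈ -1.7499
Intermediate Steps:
J(a) = 2 + a
-158/J(37) - 4750/(-2064) = -158/(2 + 37) - 4750/(-2064) = -158/39 - 4750*(-1/2064) = -158*1/39 + 2375/1032 = -158/39 + 2375/1032 = -23477/13416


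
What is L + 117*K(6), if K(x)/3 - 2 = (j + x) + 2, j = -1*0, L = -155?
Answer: 3355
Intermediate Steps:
j = 0
K(x) = 12 + 3*x (K(x) = 6 + 3*((0 + x) + 2) = 6 + 3*(x + 2) = 6 + 3*(2 + x) = 6 + (6 + 3*x) = 12 + 3*x)
L + 117*K(6) = -155 + 117*(12 + 3*6) = -155 + 117*(12 + 18) = -155 + 117*30 = -155 + 3510 = 3355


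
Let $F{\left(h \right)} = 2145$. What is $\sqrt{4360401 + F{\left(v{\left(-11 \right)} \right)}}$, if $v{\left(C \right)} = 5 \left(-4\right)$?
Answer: $\sqrt{4362546} \approx 2088.7$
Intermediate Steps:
$v{\left(C \right)} = -20$
$\sqrt{4360401 + F{\left(v{\left(-11 \right)} \right)}} = \sqrt{4360401 + 2145} = \sqrt{4362546}$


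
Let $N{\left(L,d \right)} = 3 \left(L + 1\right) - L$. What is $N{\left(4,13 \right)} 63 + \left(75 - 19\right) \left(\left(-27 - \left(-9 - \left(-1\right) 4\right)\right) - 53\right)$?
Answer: $-3507$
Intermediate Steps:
$N{\left(L,d \right)} = 3 + 2 L$ ($N{\left(L,d \right)} = 3 \left(1 + L\right) - L = \left(3 + 3 L\right) - L = 3 + 2 L$)
$N{\left(4,13 \right)} 63 + \left(75 - 19\right) \left(\left(-27 - \left(-9 - \left(-1\right) 4\right)\right) - 53\right) = \left(3 + 2 \cdot 4\right) 63 + \left(75 - 19\right) \left(\left(-27 - \left(-9 - \left(-1\right) 4\right)\right) - 53\right) = \left(3 + 8\right) 63 + 56 \left(\left(-27 - \left(-9 - -4\right)\right) - 53\right) = 11 \cdot 63 + 56 \left(\left(-27 - \left(-9 + 4\right)\right) - 53\right) = 693 + 56 \left(\left(-27 - -5\right) - 53\right) = 693 + 56 \left(\left(-27 + 5\right) - 53\right) = 693 + 56 \left(-22 - 53\right) = 693 + 56 \left(-75\right) = 693 - 4200 = -3507$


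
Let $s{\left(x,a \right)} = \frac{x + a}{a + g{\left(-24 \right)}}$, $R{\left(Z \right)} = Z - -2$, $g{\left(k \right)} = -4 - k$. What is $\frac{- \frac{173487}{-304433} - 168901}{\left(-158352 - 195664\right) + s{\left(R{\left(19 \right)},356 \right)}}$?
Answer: $\frac{19333493106896}{40522966729687} \approx 0.4771$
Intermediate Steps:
$R{\left(Z \right)} = 2 + Z$ ($R{\left(Z \right)} = Z + 2 = 2 + Z$)
$s{\left(x,a \right)} = \frac{a + x}{20 + a}$ ($s{\left(x,a \right)} = \frac{x + a}{a - -20} = \frac{a + x}{a + \left(-4 + 24\right)} = \frac{a + x}{a + 20} = \frac{a + x}{20 + a}$)
$\frac{- \frac{173487}{-304433} - 168901}{\left(-158352 - 195664\right) + s{\left(R{\left(19 \right)},356 \right)}} = \frac{- \frac{173487}{-304433} - 168901}{\left(-158352 - 195664\right) + \frac{356 + \left(2 + 19\right)}{20 + 356}} = \frac{\left(-173487\right) \left(- \frac{1}{304433}\right) - 168901}{\left(-158352 - 195664\right) + \frac{356 + 21}{376}} = \frac{\frac{173487}{304433} - 168901}{-354016 + \frac{1}{376} \cdot 377} = - \frac{51418864646}{304433 \left(-354016 + \frac{377}{376}\right)} = - \frac{51418864646}{304433 \left(- \frac{133109639}{376}\right)} = \left(- \frac{51418864646}{304433}\right) \left(- \frac{376}{133109639}\right) = \frac{19333493106896}{40522966729687}$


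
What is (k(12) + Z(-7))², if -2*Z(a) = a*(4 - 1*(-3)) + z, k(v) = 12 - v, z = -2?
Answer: 2601/4 ≈ 650.25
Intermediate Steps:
Z(a) = 1 - 7*a/2 (Z(a) = -(a*(4 - 1*(-3)) - 2)/2 = -(a*(4 + 3) - 2)/2 = -(a*7 - 2)/2 = -(7*a - 2)/2 = -(-2 + 7*a)/2 = 1 - 7*a/2)
(k(12) + Z(-7))² = ((12 - 1*12) + (1 - 7/2*(-7)))² = ((12 - 12) + (1 + 49/2))² = (0 + 51/2)² = (51/2)² = 2601/4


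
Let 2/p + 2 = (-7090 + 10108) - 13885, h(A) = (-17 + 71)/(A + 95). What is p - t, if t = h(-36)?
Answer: -587044/641271 ≈ -0.91544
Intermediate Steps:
h(A) = 54/(95 + A)
p = -2/10869 (p = 2/(-2 + ((-7090 + 10108) - 13885)) = 2/(-2 + (3018 - 13885)) = 2/(-2 - 10867) = 2/(-10869) = 2*(-1/10869) = -2/10869 ≈ -0.00018401)
t = 54/59 (t = 54/(95 - 36) = 54/59 ≈ 0.91525)
p - t = -2/10869 - 1*54/59 = -2/10869 - 54/59 = -587044/641271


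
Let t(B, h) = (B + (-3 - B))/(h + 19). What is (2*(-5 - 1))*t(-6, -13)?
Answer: 6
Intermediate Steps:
t(B, h) = -3/(19 + h)
(2*(-5 - 1))*t(-6, -13) = (2*(-5 - 1))*(-3/(19 - 13)) = (2*(-6))*(-3/6) = -(-36)/6 = -12*(-1/2) = 6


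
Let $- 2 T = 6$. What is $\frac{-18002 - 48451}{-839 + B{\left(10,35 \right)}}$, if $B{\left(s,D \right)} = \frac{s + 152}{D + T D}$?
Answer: $\frac{2325855}{29446} \approx 78.987$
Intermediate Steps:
$T = -3$ ($T = \left(- \frac{1}{2}\right) 6 = -3$)
$B{\left(s,D \right)} = - \frac{152 + s}{2 D}$ ($B{\left(s,D \right)} = \frac{s + 152}{D - 3 D} = \frac{152 + s}{\left(-2\right) D} = \left(152 + s\right) \left(- \frac{1}{2 D}\right) = - \frac{152 + s}{2 D}$)
$\frac{-18002 - 48451}{-839 + B{\left(10,35 \right)}} = \frac{-18002 - 48451}{-839 + \frac{-152 - 10}{2 \cdot 35}} = - \frac{66453}{-839 + \frac{1}{2} \cdot \frac{1}{35} \left(-152 - 10\right)} = - \frac{66453}{-839 + \frac{1}{2} \cdot \frac{1}{35} \left(-162\right)} = - \frac{66453}{-839 - \frac{81}{35}} = - \frac{66453}{- \frac{29446}{35}} = \left(-66453\right) \left(- \frac{35}{29446}\right) = \frac{2325855}{29446}$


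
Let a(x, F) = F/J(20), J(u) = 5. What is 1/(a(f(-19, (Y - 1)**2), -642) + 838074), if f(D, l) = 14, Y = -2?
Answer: 5/4189728 ≈ 1.1934e-6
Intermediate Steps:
a(x, F) = F/5
1/(a(f(-19, (Y - 1)**2), -642) + 838074) = 1/((1/5)*(-642) + 838074) = 1/(-642/5 + 838074) = 1/(4189728/5) = 5/4189728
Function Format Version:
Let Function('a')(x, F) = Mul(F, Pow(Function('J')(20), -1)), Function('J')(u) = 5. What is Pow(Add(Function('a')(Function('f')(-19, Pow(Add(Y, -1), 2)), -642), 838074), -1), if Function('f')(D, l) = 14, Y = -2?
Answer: Rational(5, 4189728) ≈ 1.1934e-6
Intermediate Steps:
Function('a')(x, F) = Mul(Rational(1, 5), F) (Function('a')(x, F) = Mul(F, Pow(5, -1)) = Mul(F, Rational(1, 5)) = Mul(Rational(1, 5), F))
Pow(Add(Function('a')(Function('f')(-19, Pow(Add(Y, -1), 2)), -642), 838074), -1) = Pow(Add(Mul(Rational(1, 5), -642), 838074), -1) = Pow(Add(Rational(-642, 5), 838074), -1) = Pow(Rational(4189728, 5), -1) = Rational(5, 4189728)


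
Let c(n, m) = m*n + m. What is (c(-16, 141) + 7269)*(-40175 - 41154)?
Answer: -419169666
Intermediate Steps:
c(n, m) = m + m*n
(c(-16, 141) + 7269)*(-40175 - 41154) = (141*(1 - 16) + 7269)*(-40175 - 41154) = (141*(-15) + 7269)*(-81329) = (-2115 + 7269)*(-81329) = 5154*(-81329) = -419169666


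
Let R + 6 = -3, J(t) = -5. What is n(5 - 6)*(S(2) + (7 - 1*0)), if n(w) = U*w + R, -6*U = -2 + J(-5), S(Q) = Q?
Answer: -183/2 ≈ -91.500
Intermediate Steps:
R = -9 (R = -6 - 3 = -9)
U = 7/6 (U = -(-2 - 5)/6 = -⅙*(-7) = 7/6 ≈ 1.1667)
n(w) = -9 + 7*w/6 (n(w) = 7*w/6 - 9 = -9 + 7*w/6)
n(5 - 6)*(S(2) + (7 - 1*0)) = (-9 + 7*(5 - 6)/6)*(2 + (7 - 1*0)) = (-9 + (7/6)*(-1))*(2 + (7 + 0)) = (-9 - 7/6)*(2 + 7) = -61/6*9 = -183/2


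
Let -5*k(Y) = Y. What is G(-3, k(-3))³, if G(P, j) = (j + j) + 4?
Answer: 17576/125 ≈ 140.61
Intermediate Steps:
k(Y) = -Y/5
G(P, j) = 4 + 2*j (G(P, j) = 2*j + 4 = 4 + 2*j)
G(-3, k(-3))³ = (4 + 2*(-⅕*(-3)))³ = (4 + 2*(⅗))³ = (4 + 6/5)³ = (26/5)³ = 17576/125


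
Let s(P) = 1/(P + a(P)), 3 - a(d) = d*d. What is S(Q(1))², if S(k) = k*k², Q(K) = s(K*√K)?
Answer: 1/729 ≈ 0.0013717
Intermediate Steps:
a(d) = 3 - d² (a(d) = 3 - d*d = 3 - d²)
s(P) = 1/(3 + P - P²) (s(P) = 1/(P + (3 - P²)) = 1/(3 + P - P²))
Q(K) = 1/(3 + K^(3/2) - K³) (Q(K) = 1/(3 + K*√K - (K*√K)²) = 1/(3 + K^(3/2) - (K^(3/2))²) = 1/(3 + K^(3/2) - K³))
S(k) = k³
S(Q(1))² = ((1/(3 + 1^(3/2) - 1*1³))³)² = ((1/(3 + 1 - 1*1))³)² = ((1/(3 + 1 - 1))³)² = ((1/3)³)² = ((⅓)³)² = (1/27)² = 1/729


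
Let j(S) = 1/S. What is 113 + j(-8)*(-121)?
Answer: 1025/8 ≈ 128.13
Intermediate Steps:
113 + j(-8)*(-121) = 113 - 121/(-8) = 113 - 1/8*(-121) = 113 + 121/8 = 1025/8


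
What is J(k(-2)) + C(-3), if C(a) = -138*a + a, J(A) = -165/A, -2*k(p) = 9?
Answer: 1343/3 ≈ 447.67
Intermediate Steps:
k(p) = -9/2 (k(p) = -½*9 = -9/2)
C(a) = -137*a
J(k(-2)) + C(-3) = -165/(-9/2) - 137*(-3) = -165*(-2/9) + 411 = 110/3 + 411 = 1343/3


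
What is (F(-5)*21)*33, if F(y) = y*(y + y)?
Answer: 34650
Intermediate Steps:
F(y) = 2*y**2 (F(y) = y*(2*y) = 2*y**2)
(F(-5)*21)*33 = ((2*(-5)**2)*21)*33 = ((2*25)*21)*33 = (50*21)*33 = 1050*33 = 34650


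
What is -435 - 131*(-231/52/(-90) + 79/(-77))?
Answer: -36884459/120120 ≈ -307.06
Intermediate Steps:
-435 - 131*(-231/52/(-90) + 79/(-77)) = -435 - 131*(-231*1/52*(-1/90) + 79*(-1/77)) = -435 - 131*(-231/52*(-1/90) - 79/77) = -435 - 131*(77/1560 - 79/77) = -435 - 131*(-117311/120120) = -435 + 15367741/120120 = -36884459/120120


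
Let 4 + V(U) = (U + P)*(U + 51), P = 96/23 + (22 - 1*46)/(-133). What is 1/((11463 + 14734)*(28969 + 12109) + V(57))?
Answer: 3059/3291872457122 ≈ 9.2926e-10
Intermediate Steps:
P = 13320/3059 (P = 96*(1/23) + (22 - 46)*(-1/133) = 96/23 - 24*(-1/133) = 96/23 + 24/133 = 13320/3059 ≈ 4.3544)
V(U) = -4 + (51 + U)*(13320/3059 + U) (V(U) = -4 + (U + 13320/3059)*(U + 51) = -4 + (13320/3059 + U)*(51 + U) = -4 + (51 + U)*(13320/3059 + U))
1/((11463 + 14734)*(28969 + 12109) + V(57)) = 1/((11463 + 14734)*(28969 + 12109) + (667084/3059 + 57² + (169329/3059)*57)) = 1/(26197*41078 + (667084/3059 + 3249 + 507987/161)) = 1/(1076120366 + 20257528/3059) = 1/(3291872457122/3059) = 3059/3291872457122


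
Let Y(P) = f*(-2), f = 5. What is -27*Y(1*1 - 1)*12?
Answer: 3240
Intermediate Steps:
Y(P) = -10 (Y(P) = 5*(-2) = -10)
-27*Y(1*1 - 1)*12 = -27*(-10)*12 = 270*12 = 3240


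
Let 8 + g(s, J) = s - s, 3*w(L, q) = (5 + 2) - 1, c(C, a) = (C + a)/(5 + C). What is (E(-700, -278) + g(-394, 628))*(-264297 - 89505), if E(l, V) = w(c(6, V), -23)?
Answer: 2122812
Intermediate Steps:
c(C, a) = (C + a)/(5 + C)
w(L, q) = 2 (w(L, q) = ((5 + 2) - 1)/3 = (7 - 1)/3 = (⅓)*6 = 2)
E(l, V) = 2
g(s, J) = -8 (g(s, J) = -8 + (s - s) = -8 + 0 = -8)
(E(-700, -278) + g(-394, 628))*(-264297 - 89505) = (2 - 8)*(-264297 - 89505) = -6*(-353802) = 2122812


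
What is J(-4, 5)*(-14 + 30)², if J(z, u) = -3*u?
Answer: -3840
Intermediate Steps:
J(-4, 5)*(-14 + 30)² = (-3*5)*(-14 + 30)² = -15*16² = -15*256 = -3840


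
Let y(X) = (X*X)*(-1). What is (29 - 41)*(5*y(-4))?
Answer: 960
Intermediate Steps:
y(X) = -X² (y(X) = X²*(-1) = -X²)
(29 - 41)*(5*y(-4)) = (29 - 41)*(5*(-1*(-4)²)) = -60*(-1*16) = -60*(-16) = -12*(-80) = 960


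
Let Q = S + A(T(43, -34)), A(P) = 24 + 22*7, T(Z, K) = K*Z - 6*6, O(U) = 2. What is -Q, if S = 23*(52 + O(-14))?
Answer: -1420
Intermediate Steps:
T(Z, K) = -36 + K*Z (T(Z, K) = K*Z - 36 = -36 + K*Z)
S = 1242 (S = 23*(52 + 2) = 23*54 = 1242)
A(P) = 178 (A(P) = 24 + 154 = 178)
Q = 1420 (Q = 1242 + 178 = 1420)
-Q = -1*1420 = -1420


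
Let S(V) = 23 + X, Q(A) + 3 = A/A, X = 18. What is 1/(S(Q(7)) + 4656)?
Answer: 1/4697 ≈ 0.00021290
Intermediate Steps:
Q(A) = -2 (Q(A) = -3 + A/A = -3 + 1 = -2)
S(V) = 41 (S(V) = 23 + 18 = 41)
1/(S(Q(7)) + 4656) = 1/(41 + 4656) = 1/4697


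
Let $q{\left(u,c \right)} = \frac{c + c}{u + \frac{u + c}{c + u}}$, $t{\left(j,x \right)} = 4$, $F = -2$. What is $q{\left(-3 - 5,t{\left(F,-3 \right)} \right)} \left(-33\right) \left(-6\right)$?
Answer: $- \frac{1584}{7} \approx -226.29$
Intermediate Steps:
$q{\left(u,c \right)} = \frac{2 c}{1 + u}$ ($q{\left(u,c \right)} = \frac{2 c}{u + \frac{c + u}{c + u}} = \frac{2 c}{u + 1} = \frac{2 c}{1 + u}$)
$q{\left(-3 - 5,t{\left(F,-3 \right)} \right)} \left(-33\right) \left(-6\right) = 2 \cdot 4 \frac{1}{1 - 8} \left(-33\right) \left(-6\right) = 2 \cdot 4 \frac{1}{-7} \left(-33\right) \left(-6\right) = 2 \cdot 4 \left(- \frac{1}{7}\right) \left(-33\right) \left(-6\right) = \left(- \frac{8}{7}\right) \left(-33\right) \left(-6\right) = \frac{264}{7} \left(-6\right) = - \frac{1584}{7}$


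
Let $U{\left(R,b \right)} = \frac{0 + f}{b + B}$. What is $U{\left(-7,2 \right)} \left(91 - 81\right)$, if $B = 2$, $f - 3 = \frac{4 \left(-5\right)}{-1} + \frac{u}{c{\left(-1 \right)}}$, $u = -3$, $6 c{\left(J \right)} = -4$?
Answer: $\frac{275}{4} \approx 68.75$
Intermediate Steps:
$c{\left(J \right)} = - \frac{2}{3}$ ($c{\left(J \right)} = \frac{1}{6} \left(-4\right) = - \frac{2}{3}$)
$f = \frac{55}{2}$ ($f = 3 - \left(- \frac{9}{2} - \frac{4 \left(-5\right)}{-1}\right) = 3 - - \frac{49}{2} = 3 + \left(20 + \frac{9}{2}\right) = 3 + \frac{49}{2} = \frac{55}{2} \approx 27.5$)
$U{\left(R,b \right)} = \frac{55}{2 \left(2 + b\right)}$ ($U{\left(R,b \right)} = \frac{0 + \frac{55}{2}}{b + 2} = \frac{55}{2 \left(2 + b\right)}$)
$U{\left(-7,2 \right)} \left(91 - 81\right) = \frac{55}{2 \left(2 + 2\right)} \left(91 - 81\right) = \frac{55}{2 \cdot 4} \cdot 10 = \frac{55}{2} \cdot \frac{1}{4} \cdot 10 = \frac{55}{8} \cdot 10 = \frac{275}{4}$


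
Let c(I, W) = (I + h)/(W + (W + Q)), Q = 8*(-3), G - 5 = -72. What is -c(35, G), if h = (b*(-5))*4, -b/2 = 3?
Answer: 155/158 ≈ 0.98101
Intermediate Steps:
G = -67 (G = 5 - 72 = -67)
b = -6 (b = -2*3 = -6)
Q = -24
h = 120 (h = -6*(-5)*4 = 30*4 = 120)
c(I, W) = (120 + I)/(-24 + 2*W) (c(I, W) = (I + 120)/(W + (W - 24)) = (120 + I)/(W + (-24 + W)) = (120 + I)/(-24 + 2*W))
-c(35, G) = -(120 + 35)/(2*(-12 - 67)) = -155/(2*(-79)) = -(-1)*155/(2*79) = -1*(-155/158) = 155/158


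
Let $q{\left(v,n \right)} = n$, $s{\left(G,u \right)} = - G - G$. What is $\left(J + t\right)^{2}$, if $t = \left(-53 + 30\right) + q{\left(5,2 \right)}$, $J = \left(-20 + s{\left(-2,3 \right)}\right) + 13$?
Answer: $576$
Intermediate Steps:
$s{\left(G,u \right)} = - 2 G$
$J = -3$ ($J = \left(-20 - -4\right) + 13 = \left(-20 + 4\right) + 13 = -16 + 13 = -3$)
$t = -21$ ($t = \left(-53 + 30\right) + 2 = -23 + 2 = -21$)
$\left(J + t\right)^{2} = \left(-3 - 21\right)^{2} = \left(-24\right)^{2} = 576$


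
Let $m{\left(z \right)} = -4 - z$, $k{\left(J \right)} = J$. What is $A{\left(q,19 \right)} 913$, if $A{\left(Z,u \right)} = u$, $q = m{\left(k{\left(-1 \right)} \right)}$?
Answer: $17347$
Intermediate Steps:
$q = -3$ ($q = -4 - -1 = -4 + 1 = -3$)
$A{\left(q,19 \right)} 913 = 19 \cdot 913 = 17347$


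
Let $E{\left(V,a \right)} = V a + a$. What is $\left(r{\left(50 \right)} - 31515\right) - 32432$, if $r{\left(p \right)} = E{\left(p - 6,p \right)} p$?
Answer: $48553$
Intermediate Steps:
$E{\left(V,a \right)} = a + V a$
$r{\left(p \right)} = p^{2} \left(-5 + p\right)$ ($r{\left(p \right)} = p \left(1 + \left(p - 6\right)\right) p = p \left(1 + \left(-6 + p\right)\right) p = p \left(-5 + p\right) p = p^{2} \left(-5 + p\right)$)
$\left(r{\left(50 \right)} - 31515\right) - 32432 = \left(50^{2} \left(-5 + 50\right) - 31515\right) - 32432 = \left(2500 \cdot 45 - 31515\right) - 32432 = \left(112500 - 31515\right) - 32432 = 80985 - 32432 = 48553$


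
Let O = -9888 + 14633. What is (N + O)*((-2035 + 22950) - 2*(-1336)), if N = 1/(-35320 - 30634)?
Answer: 7381592431923/65954 ≈ 1.1192e+8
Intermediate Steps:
N = -1/65954 (N = 1/(-65954) = -1/65954 ≈ -1.5162e-5)
O = 4745
(N + O)*((-2035 + 22950) - 2*(-1336)) = (-1/65954 + 4745)*((-2035 + 22950) - 2*(-1336)) = 312951729*(20915 + 2672)/65954 = (312951729/65954)*23587 = 7381592431923/65954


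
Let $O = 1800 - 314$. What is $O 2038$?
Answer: $3028468$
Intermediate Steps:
$O = 1486$ ($O = 1800 - 314 = 1486$)
$O 2038 = 1486 \cdot 2038 = 3028468$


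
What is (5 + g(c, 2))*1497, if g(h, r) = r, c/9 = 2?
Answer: 10479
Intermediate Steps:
c = 18 (c = 9*2 = 18)
(5 + g(c, 2))*1497 = (5 + 2)*1497 = 7*1497 = 10479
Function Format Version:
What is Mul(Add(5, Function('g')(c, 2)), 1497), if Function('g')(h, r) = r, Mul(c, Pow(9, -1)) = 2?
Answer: 10479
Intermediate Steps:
c = 18 (c = Mul(9, 2) = 18)
Mul(Add(5, Function('g')(c, 2)), 1497) = Mul(Add(5, 2), 1497) = Mul(7, 1497) = 10479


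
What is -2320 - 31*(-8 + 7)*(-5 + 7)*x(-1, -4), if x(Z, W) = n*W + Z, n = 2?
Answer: -2878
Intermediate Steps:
x(Z, W) = Z + 2*W (x(Z, W) = 2*W + Z = Z + 2*W)
-2320 - 31*(-8 + 7)*(-5 + 7)*x(-1, -4) = -2320 - 31*(-8 + 7)*(-5 + 7)*(-1 + 2*(-4)) = -2320 - 31*(-1*2)*(-1 - 8) = -2320 - (-62)*(-9) = -2320 - 31*18 = -2320 - 558 = -2878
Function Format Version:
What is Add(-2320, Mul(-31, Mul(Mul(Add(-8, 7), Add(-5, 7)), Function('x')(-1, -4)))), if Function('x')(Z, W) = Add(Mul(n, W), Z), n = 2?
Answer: -2878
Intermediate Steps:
Function('x')(Z, W) = Add(Z, Mul(2, W)) (Function('x')(Z, W) = Add(Mul(2, W), Z) = Add(Z, Mul(2, W)))
Add(-2320, Mul(-31, Mul(Mul(Add(-8, 7), Add(-5, 7)), Function('x')(-1, -4)))) = Add(-2320, Mul(-31, Mul(Mul(Add(-8, 7), Add(-5, 7)), Add(-1, Mul(2, -4))))) = Add(-2320, Mul(-31, Mul(Mul(-1, 2), Add(-1, -8)))) = Add(-2320, Mul(-31, Mul(-2, -9))) = Add(-2320, Mul(-31, 18)) = Add(-2320, -558) = -2878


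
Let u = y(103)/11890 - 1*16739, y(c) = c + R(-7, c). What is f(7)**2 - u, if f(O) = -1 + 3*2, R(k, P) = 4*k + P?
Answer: 99661891/5945 ≈ 16764.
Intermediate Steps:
R(k, P) = P + 4*k
y(c) = -28 + 2*c (y(c) = c + (c + 4*(-7)) = c + (c - 28) = c + (-28 + c) = -28 + 2*c)
f(O) = 5 (f(O) = -1 + 6 = 5)
u = -99513266/5945 (u = (-28 + 2*103)/11890 - 1*16739 = (-28 + 206)*(1/11890) - 16739 = 178*(1/11890) - 16739 = 89/5945 - 16739 = -99513266/5945 ≈ -16739.)
f(7)**2 - u = 5**2 - 1*(-99513266/5945) = 25 + 99513266/5945 = 99661891/5945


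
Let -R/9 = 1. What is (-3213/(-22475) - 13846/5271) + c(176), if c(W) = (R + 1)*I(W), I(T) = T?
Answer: -23870570561/16923675 ≈ -1410.5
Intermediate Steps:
R = -9 (R = -9*1 = -9)
c(W) = -8*W (c(W) = (-9 + 1)*W = -8*W)
(-3213/(-22475) - 13846/5271) + c(176) = (-3213/(-22475) - 13846/5271) - 8*176 = (-3213*(-1/22475) - 13846*1/5271) - 1408 = (3213/22475 - 1978/753) - 1408 = -42036161/16923675 - 1408 = -23870570561/16923675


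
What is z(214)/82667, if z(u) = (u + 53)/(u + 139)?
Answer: 267/29181451 ≈ 9.1496e-6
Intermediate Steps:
z(u) = (53 + u)/(139 + u)
z(214)/82667 = ((53 + 214)/(139 + 214))/82667 = (267/353)*(1/82667) = 267/29181451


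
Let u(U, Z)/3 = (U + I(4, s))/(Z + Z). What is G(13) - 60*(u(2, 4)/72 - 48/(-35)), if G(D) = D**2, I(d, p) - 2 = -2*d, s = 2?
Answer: 2463/28 ≈ 87.964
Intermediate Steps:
I(d, p) = 2 - 2*d
u(U, Z) = 3*(-6 + U)/(2*Z) (u(U, Z) = 3*((U + (2 - 2*4))/(Z + Z)) = 3*((U + (2 - 8))/((2*Z))) = 3*((U - 6)*(1/(2*Z))) = 3*((-6 + U)*(1/(2*Z))) = 3*((-6 + U)/(2*Z)) = 3*(-6 + U)/(2*Z))
G(13) - 60*(u(2, 4)/72 - 48/(-35)) = 13**2 - 60*(((3/2)*(-6 + 2)/4)/72 - 48/(-35)) = 169 - 60*(((3/2)*(1/4)*(-4))*(1/72) - 48*(-1/35)) = 169 - 60*(-3/2*1/72 + 48/35) = 169 - 60*(-1/48 + 48/35) = 169 - 60*2269/1680 = 169 - 2269/28 = 2463/28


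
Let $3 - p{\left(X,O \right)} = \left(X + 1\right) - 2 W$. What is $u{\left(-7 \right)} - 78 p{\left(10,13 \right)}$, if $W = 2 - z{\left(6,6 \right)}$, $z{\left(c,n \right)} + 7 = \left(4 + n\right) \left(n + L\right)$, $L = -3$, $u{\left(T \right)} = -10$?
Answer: $3890$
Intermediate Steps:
$z{\left(c,n \right)} = -7 + \left(-3 + n\right) \left(4 + n\right)$ ($z{\left(c,n \right)} = -7 + \left(4 + n\right) \left(n - 3\right) = -7 + \left(4 + n\right) \left(-3 + n\right) = -7 + \left(-3 + n\right) \left(4 + n\right)$)
$W = -21$ ($W = 2 - \left(-19 + 6 + 6^{2}\right) = 2 - \left(-19 + 6 + 36\right) = 2 - 23 = -21$)
$p{\left(X,O \right)} = -40 - X$ ($p{\left(X,O \right)} = 3 - \left(\left(X + 1\right) - -42\right) = 3 - \left(\left(1 + X\right) + 42\right) = 3 - \left(43 + X\right) = -40 - X$)
$u{\left(-7 \right)} - 78 p{\left(10,13 \right)} = -10 - 78 \left(-40 - 10\right) = -10 - -3900 = -10 + 3900 = 3890$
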